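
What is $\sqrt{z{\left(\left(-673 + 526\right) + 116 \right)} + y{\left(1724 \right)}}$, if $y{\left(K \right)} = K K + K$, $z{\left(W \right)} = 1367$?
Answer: $\sqrt{2975267} \approx 1724.9$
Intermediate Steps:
$y{\left(K \right)} = K + K^{2}$ ($y{\left(K \right)} = K^{2} + K = K + K^{2}$)
$\sqrt{z{\left(\left(-673 + 526\right) + 116 \right)} + y{\left(1724 \right)}} = \sqrt{1367 + 1724 \left(1 + 1724\right)} = \sqrt{1367 + 1724 \cdot 1725} = \sqrt{1367 + 2973900} = \sqrt{2975267}$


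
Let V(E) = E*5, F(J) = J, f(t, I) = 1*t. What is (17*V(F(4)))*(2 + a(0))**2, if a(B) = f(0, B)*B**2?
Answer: 1360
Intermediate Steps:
f(t, I) = t
a(B) = 0 (a(B) = 0*B**2 = 0)
V(E) = 5*E
(17*V(F(4)))*(2 + a(0))**2 = (17*(5*4))*(2 + 0)**2 = (17*20)*2**2 = 340*4 = 1360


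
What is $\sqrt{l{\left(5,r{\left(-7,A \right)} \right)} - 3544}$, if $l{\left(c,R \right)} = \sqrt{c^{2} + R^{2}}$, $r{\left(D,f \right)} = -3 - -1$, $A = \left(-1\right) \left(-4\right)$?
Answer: $\sqrt{-3544 + \sqrt{29}} \approx 59.486 i$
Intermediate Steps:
$A = 4$
$r{\left(D,f \right)} = -2$ ($r{\left(D,f \right)} = -3 + 1 = -2$)
$l{\left(c,R \right)} = \sqrt{R^{2} + c^{2}}$
$\sqrt{l{\left(5,r{\left(-7,A \right)} \right)} - 3544} = \sqrt{\sqrt{\left(-2\right)^{2} + 5^{2}} - 3544} = \sqrt{\sqrt{4 + 25} - 3544} = \sqrt{\sqrt{29} - 3544} = \sqrt{-3544 + \sqrt{29}}$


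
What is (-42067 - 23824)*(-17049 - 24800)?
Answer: 2757472459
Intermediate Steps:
(-42067 - 23824)*(-17049 - 24800) = -65891*(-41849) = 2757472459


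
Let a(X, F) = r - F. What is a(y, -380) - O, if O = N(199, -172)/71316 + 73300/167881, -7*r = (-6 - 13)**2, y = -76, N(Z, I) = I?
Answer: 140248063768/427592907 ≈ 327.99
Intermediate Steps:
r = -361/7 (r = -(-6 - 13)**2/7 = -1/7*(-19)**2 = -1/7*361 = -361/7 ≈ -51.571)
a(X, F) = -361/7 - F
O = 185663831/427592907 (O = -172/71316 + 73300/167881 = -172*1/71316 + 73300*(1/167881) = -43/17829 + 73300/167881 = 185663831/427592907 ≈ 0.43421)
a(y, -380) - O = (-361/7 - 1*(-380)) - 1*185663831/427592907 = (-361/7 + 380) - 185663831/427592907 = 2299/7 - 185663831/427592907 = 140248063768/427592907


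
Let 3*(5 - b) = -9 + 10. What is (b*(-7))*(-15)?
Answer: 490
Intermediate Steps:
b = 14/3 (b = 5 - (-9 + 10)/3 = 5 - ⅓*1 = 5 - ⅓ = 14/3 ≈ 4.6667)
(b*(-7))*(-15) = ((14/3)*(-7))*(-15) = -98/3*(-15) = 490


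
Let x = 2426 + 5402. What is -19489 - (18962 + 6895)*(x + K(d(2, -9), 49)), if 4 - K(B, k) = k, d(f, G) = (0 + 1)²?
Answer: -201264520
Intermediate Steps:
d(f, G) = 1 (d(f, G) = 1² = 1)
x = 7828
K(B, k) = 4 - k
-19489 - (18962 + 6895)*(x + K(d(2, -9), 49)) = -19489 - (18962 + 6895)*(7828 + (4 - 1*49)) = -19489 - 25857*(7828 + (4 - 49)) = -19489 - 25857*(7828 - 45) = -19489 - 25857*7783 = -19489 - 1*201245031 = -19489 - 201245031 = -201264520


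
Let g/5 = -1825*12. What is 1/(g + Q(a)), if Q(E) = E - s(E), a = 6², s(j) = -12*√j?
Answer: -1/109392 ≈ -9.1414e-6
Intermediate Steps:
g = -109500 (g = 5*(-1825*12) = 5*(-21900) = -109500)
a = 36
Q(E) = E + 12*√E (Q(E) = E - (-12)*√E = E + 12*√E)
1/(g + Q(a)) = 1/(-109500 + (36 + 12*√36)) = 1/(-109500 + (36 + 12*6)) = 1/(-109500 + (36 + 72)) = 1/(-109500 + 108) = 1/(-109392) = -1/109392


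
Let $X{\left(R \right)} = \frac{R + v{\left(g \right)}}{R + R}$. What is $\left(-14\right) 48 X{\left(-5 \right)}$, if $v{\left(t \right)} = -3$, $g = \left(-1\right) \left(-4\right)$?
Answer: $- \frac{2688}{5} \approx -537.6$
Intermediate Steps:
$g = 4$
$X{\left(R \right)} = \frac{-3 + R}{2 R}$ ($X{\left(R \right)} = \frac{R - 3}{R + R} = \frac{-3 + R}{2 R}$)
$\left(-14\right) 48 X{\left(-5 \right)} = \left(-14\right) 48 \frac{-3 - 5}{2 \left(-5\right)} = - 672 \cdot \frac{1}{2} \left(- \frac{1}{5}\right) \left(-8\right) = \left(-672\right) \frac{4}{5} = - \frac{2688}{5}$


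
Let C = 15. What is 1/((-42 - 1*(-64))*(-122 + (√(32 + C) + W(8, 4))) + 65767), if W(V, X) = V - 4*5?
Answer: 62819/3946204013 - 22*√47/3946204013 ≈ 1.5881e-5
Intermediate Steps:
W(V, X) = -20 + V (W(V, X) = V - 20 = -20 + V)
1/((-42 - 1*(-64))*(-122 + (√(32 + C) + W(8, 4))) + 65767) = 1/((-42 - 1*(-64))*(-122 + (√(32 + 15) + (-20 + 8))) + 65767) = 1/((-42 + 64)*(-122 + (√47 - 12)) + 65767) = 1/(22*(-122 + (-12 + √47)) + 65767) = 1/(22*(-134 + √47) + 65767) = 1/((-2948 + 22*√47) + 65767) = 1/(62819 + 22*√47)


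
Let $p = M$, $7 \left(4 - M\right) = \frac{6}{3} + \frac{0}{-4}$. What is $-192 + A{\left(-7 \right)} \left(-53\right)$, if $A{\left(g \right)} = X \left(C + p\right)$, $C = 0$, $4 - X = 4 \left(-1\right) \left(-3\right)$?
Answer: $\frac{9680}{7} \approx 1382.9$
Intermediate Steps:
$X = -8$ ($X = 4 - 4 \left(-1\right) \left(-3\right) = 4 - \left(-4\right) \left(-3\right) = 4 - 12 = -8$)
$M = \frac{26}{7}$ ($M = 4 - \frac{\frac{6}{3} + \frac{0}{-4}}{7} = 4 - \frac{6 \cdot \frac{1}{3} + 0 \left(- \frac{1}{4}\right)}{7} = 4 - \frac{2 + 0}{7} = 4 - \frac{2}{7} = \frac{26}{7} \approx 3.7143$)
$p = \frac{26}{7} \approx 3.7143$
$A{\left(g \right)} = - \frac{208}{7}$ ($A{\left(g \right)} = - 8 \left(0 + \frac{26}{7}\right) = \left(-8\right) \frac{26}{7} = - \frac{208}{7}$)
$-192 + A{\left(-7 \right)} \left(-53\right) = -192 - - \frac{11024}{7} = -192 + \frac{11024}{7} = \frac{9680}{7}$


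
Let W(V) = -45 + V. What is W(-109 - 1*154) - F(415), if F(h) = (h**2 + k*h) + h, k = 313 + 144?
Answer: -362603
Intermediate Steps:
k = 457
F(h) = h**2 + 458*h (F(h) = (h**2 + 457*h) + h = h**2 + 458*h)
W(-109 - 1*154) - F(415) = (-45 + (-109 - 1*154)) - 415*(458 + 415) = (-45 + (-109 - 154)) - 415*873 = (-45 - 263) - 1*362295 = -308 - 362295 = -362603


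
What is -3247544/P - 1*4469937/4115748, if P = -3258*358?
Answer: 679374926987/400038358356 ≈ 1.6983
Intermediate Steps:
P = -1166364
-3247544/P - 1*4469937/4115748 = -3247544/(-1166364) - 1*4469937/4115748 = -3247544*(-1/1166364) - 4469937*1/4115748 = 811886/291591 - 1489979/1371916 = 679374926987/400038358356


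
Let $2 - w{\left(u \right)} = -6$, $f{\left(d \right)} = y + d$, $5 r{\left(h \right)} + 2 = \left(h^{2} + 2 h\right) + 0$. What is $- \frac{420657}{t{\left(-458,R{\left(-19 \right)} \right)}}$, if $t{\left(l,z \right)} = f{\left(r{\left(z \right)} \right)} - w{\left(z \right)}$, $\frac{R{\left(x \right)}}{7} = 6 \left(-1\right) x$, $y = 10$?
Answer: $- \frac{2103285}{638408} \approx -3.2946$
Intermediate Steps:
$r{\left(h \right)} = - \frac{2}{5} + \frac{h^{2}}{5} + \frac{2 h}{5}$ ($r{\left(h \right)} = - \frac{2}{5} + \frac{\left(h^{2} + 2 h\right) + 0}{5} = - \frac{2}{5} + \frac{h^{2} + 2 h}{5} = - \frac{2}{5} + \left(\frac{h^{2}}{5} + \frac{2 h}{5}\right) = - \frac{2}{5} + \frac{h^{2}}{5} + \frac{2 h}{5}$)
$f{\left(d \right)} = 10 + d$
$w{\left(u \right)} = 8$ ($w{\left(u \right)} = 2 - -6 = 2 + 6 = 8$)
$R{\left(x \right)} = - 42 x$ ($R{\left(x \right)} = 7 \cdot 6 \left(-1\right) x = 7 \left(- 6 x\right) = - 42 x$)
$t{\left(l,z \right)} = \frac{8}{5} + \frac{z^{2}}{5} + \frac{2 z}{5}$ ($t{\left(l,z \right)} = \left(10 + \left(- \frac{2}{5} + \frac{z^{2}}{5} + \frac{2 z}{5}\right)\right) - 8 = \left(\frac{48}{5} + \frac{z^{2}}{5} + \frac{2 z}{5}\right) - 8 = \frac{8}{5} + \frac{z^{2}}{5} + \frac{2 z}{5}$)
$- \frac{420657}{t{\left(-458,R{\left(-19 \right)} \right)}} = - \frac{420657}{\frac{8}{5} + \frac{\left(\left(-42\right) \left(-19\right)\right)^{2}}{5} + \frac{2 \left(\left(-42\right) \left(-19\right)\right)}{5}} = - \frac{420657}{\frac{8}{5} + \frac{798^{2}}{5} + \frac{2}{5} \cdot 798} = - \frac{420657}{\frac{8}{5} + \frac{1}{5} \cdot 636804 + \frac{1596}{5}} = - \frac{420657}{\frac{8}{5} + \frac{636804}{5} + \frac{1596}{5}} = - \frac{420657}{\frac{638408}{5}} = \left(-420657\right) \frac{5}{638408} = - \frac{2103285}{638408}$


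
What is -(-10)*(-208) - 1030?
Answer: -3110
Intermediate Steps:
-(-10)*(-208) - 1030 = -10*208 - 1030 = -2080 - 1030 = -3110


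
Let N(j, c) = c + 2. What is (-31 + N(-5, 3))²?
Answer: 676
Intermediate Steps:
N(j, c) = 2 + c
(-31 + N(-5, 3))² = (-31 + (2 + 3))² = (-31 + 5)² = (-26)² = 676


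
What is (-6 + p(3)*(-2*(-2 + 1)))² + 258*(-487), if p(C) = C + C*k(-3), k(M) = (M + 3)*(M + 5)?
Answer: -125646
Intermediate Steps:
k(M) = (3 + M)*(5 + M)
p(C) = C (p(C) = C + C*(15 + (-3)² + 8*(-3)) = C + C*(15 + 9 - 24) = C + C*0 = C + 0 = C)
(-6 + p(3)*(-2*(-2 + 1)))² + 258*(-487) = (-6 + 3*(-2*(-2 + 1)))² + 258*(-487) = (-6 + 3*(-2*(-1)))² - 125646 = (-6 + 3*2)² - 125646 = (-6 + 6)² - 125646 = 0² - 125646 = 0 - 125646 = -125646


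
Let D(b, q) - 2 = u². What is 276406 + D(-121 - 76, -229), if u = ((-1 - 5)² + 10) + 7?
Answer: 279217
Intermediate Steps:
u = 53 (u = ((-6)² + 10) + 7 = (36 + 10) + 7 = 46 + 7 = 53)
D(b, q) = 2811 (D(b, q) = 2 + 53² = 2 + 2809 = 2811)
276406 + D(-121 - 76, -229) = 276406 + 2811 = 279217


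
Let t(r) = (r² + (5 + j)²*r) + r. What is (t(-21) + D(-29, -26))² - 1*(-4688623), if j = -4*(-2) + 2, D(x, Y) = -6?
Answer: 23273344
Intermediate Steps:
j = 10 (j = 8 + 2 = 10)
t(r) = r² + 226*r (t(r) = (r² + (5 + 10)²*r) + r = (r² + 15²*r) + r = (r² + 225*r) + r = r² + 226*r)
(t(-21) + D(-29, -26))² - 1*(-4688623) = (-21*(226 - 21) - 6)² - 1*(-4688623) = (-21*205 - 6)² + 4688623 = (-4305 - 6)² + 4688623 = (-4311)² + 4688623 = 18584721 + 4688623 = 23273344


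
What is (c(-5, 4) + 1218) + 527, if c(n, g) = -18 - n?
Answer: 1732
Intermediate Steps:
(c(-5, 4) + 1218) + 527 = ((-18 - 1*(-5)) + 1218) + 527 = ((-18 + 5) + 1218) + 527 = (-13 + 1218) + 527 = 1205 + 527 = 1732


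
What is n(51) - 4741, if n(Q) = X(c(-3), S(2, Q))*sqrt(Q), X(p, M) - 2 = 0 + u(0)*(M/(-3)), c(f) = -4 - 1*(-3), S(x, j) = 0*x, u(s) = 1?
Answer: -4741 + 2*sqrt(51) ≈ -4726.7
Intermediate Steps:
S(x, j) = 0
c(f) = -1 (c(f) = -4 + 3 = -1)
X(p, M) = 2 - M/3 (X(p, M) = 2 + (0 + 1*(M/(-3))) = 2 + (0 + 1*(M*(-1/3))) = 2 + (0 + 1*(-M/3)) = 2 + (0 - M/3) = 2 - M/3)
n(Q) = 2*sqrt(Q) (n(Q) = (2 - 1/3*0)*sqrt(Q) = (2 + 0)*sqrt(Q) = 2*sqrt(Q))
n(51) - 4741 = 2*sqrt(51) - 4741 = -4741 + 2*sqrt(51)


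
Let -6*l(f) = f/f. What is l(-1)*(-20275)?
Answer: 20275/6 ≈ 3379.2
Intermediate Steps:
l(f) = -⅙ (l(f) = -f/(6*f) = -⅙*1 = -⅙)
l(-1)*(-20275) = -⅙*(-20275) = 20275/6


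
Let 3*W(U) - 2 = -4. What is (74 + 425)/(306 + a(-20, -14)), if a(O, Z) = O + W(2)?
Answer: 1497/856 ≈ 1.7488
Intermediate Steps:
W(U) = -⅔ (W(U) = ⅔ + (⅓)*(-4) = ⅔ - 4/3 = -⅔)
a(O, Z) = -⅔ + O (a(O, Z) = O - ⅔ = -⅔ + O)
(74 + 425)/(306 + a(-20, -14)) = (74 + 425)/(306 + (-⅔ - 20)) = 499/(306 - 62/3) = 499/(856/3) = 499*(3/856) = 1497/856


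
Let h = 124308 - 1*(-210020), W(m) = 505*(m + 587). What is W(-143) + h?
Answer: 558548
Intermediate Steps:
W(m) = 296435 + 505*m (W(m) = 505*(587 + m) = 296435 + 505*m)
h = 334328 (h = 124308 + 210020 = 334328)
W(-143) + h = (296435 + 505*(-143)) + 334328 = (296435 - 72215) + 334328 = 224220 + 334328 = 558548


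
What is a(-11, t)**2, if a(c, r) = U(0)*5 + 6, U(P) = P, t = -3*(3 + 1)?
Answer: 36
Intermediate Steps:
t = -12 (t = -3*4 = -12)
a(c, r) = 6 (a(c, r) = 0*5 + 6 = 0 + 6 = 6)
a(-11, t)**2 = 6**2 = 36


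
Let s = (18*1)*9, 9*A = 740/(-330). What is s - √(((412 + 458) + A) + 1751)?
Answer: 162 - √25685979/99 ≈ 110.81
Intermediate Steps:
A = -74/297 (A = (740/(-330))/9 = (740*(-1/330))/9 = (⅑)*(-74/33) = -74/297 ≈ -0.24916)
s = 162 (s = 18*9 = 162)
s - √(((412 + 458) + A) + 1751) = 162 - √(((412 + 458) - 74/297) + 1751) = 162 - √((870 - 74/297) + 1751) = 162 - √(258316/297 + 1751) = 162 - √(778363/297) = 162 - √25685979/99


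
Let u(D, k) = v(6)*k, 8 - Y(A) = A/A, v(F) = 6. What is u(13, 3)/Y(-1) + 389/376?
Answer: 9491/2632 ≈ 3.6060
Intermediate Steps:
Y(A) = 7 (Y(A) = 8 - A/A = 8 - 1*1 = 8 - 1 = 7)
u(D, k) = 6*k
u(13, 3)/Y(-1) + 389/376 = (6*3)/7 + 389/376 = 18*(⅐) + 389*(1/376) = 18/7 + 389/376 = 9491/2632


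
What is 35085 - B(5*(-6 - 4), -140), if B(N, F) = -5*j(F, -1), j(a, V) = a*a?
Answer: 133085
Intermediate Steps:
j(a, V) = a²
B(N, F) = -5*F²
35085 - B(5*(-6 - 4), -140) = 35085 - (-5)*(-140)² = 35085 - (-5)*19600 = 35085 - 1*(-98000) = 35085 + 98000 = 133085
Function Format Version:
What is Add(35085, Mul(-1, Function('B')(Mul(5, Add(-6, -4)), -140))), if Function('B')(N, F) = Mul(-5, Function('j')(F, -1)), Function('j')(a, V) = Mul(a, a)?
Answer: 133085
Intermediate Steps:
Function('j')(a, V) = Pow(a, 2)
Function('B')(N, F) = Mul(-5, Pow(F, 2))
Add(35085, Mul(-1, Function('B')(Mul(5, Add(-6, -4)), -140))) = Add(35085, Mul(-1, Mul(-5, Pow(-140, 2)))) = Add(35085, Mul(-1, Mul(-5, 19600))) = Add(35085, Mul(-1, -98000)) = Add(35085, 98000) = 133085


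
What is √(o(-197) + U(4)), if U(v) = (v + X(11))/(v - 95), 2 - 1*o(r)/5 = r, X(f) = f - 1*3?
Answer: √8238503/91 ≈ 31.542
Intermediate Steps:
X(f) = -3 + f (X(f) = f - 3 = -3 + f)
o(r) = 10 - 5*r
U(v) = (8 + v)/(-95 + v) (U(v) = (v + (-3 + 11))/(v - 95) = (v + 8)/(-95 + v) = (8 + v)/(-95 + v))
√(o(-197) + U(4)) = √((10 - 5*(-197)) + (8 + 4)/(-95 + 4)) = √((10 + 985) + 12/(-91)) = √(995 - 1/91*12) = √(995 - 12/91) = √(90533/91) = √8238503/91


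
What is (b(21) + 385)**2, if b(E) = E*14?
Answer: 461041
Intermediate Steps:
b(E) = 14*E
(b(21) + 385)**2 = (14*21 + 385)**2 = (294 + 385)**2 = 679**2 = 461041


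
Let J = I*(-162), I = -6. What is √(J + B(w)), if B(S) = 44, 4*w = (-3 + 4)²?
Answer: 2*√254 ≈ 31.875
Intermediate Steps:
w = ¼ (w = (-3 + 4)²/4 = (¼)*1² = (¼)*1 = ¼ ≈ 0.25000)
J = 972 (J = -6*(-162) = 972)
√(J + B(w)) = √(972 + 44) = √1016 = 2*√254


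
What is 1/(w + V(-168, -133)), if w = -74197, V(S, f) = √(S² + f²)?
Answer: -74197/5505148896 - 7*√937/5505148896 ≈ -1.3517e-5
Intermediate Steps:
1/(w + V(-168, -133)) = 1/(-74197 + √((-168)² + (-133)²)) = 1/(-74197 + √(28224 + 17689)) = 1/(-74197 + √45913) = 1/(-74197 + 7*√937)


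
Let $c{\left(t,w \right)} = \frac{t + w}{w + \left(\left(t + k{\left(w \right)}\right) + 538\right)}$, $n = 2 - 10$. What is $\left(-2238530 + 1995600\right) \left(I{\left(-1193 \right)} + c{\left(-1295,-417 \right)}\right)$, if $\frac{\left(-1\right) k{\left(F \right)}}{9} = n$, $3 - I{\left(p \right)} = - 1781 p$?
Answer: $\frac{284404315105820}{551} \approx 5.1616 \cdot 10^{11}$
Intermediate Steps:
$I{\left(p \right)} = 3 + 1781 p$ ($I{\left(p \right)} = 3 - - 1781 p = 3 + 1781 p$)
$n = -8$ ($n = 2 - 10 = -8$)
$k{\left(F \right)} = 72$ ($k{\left(F \right)} = \left(-9\right) \left(-8\right) = 72$)
$c{\left(t,w \right)} = \frac{t + w}{610 + t + w}$ ($c{\left(t,w \right)} = \frac{t + w}{w + \left(\left(t + 72\right) + 538\right)} = \frac{t + w}{w + \left(\left(72 + t\right) + 538\right)} = \frac{t + w}{w + \left(610 + t\right)} = \frac{t + w}{610 + t + w}$)
$\left(-2238530 + 1995600\right) \left(I{\left(-1193 \right)} + c{\left(-1295,-417 \right)}\right) = \left(-2238530 + 1995600\right) \left(\left(3 + 1781 \left(-1193\right)\right) + \frac{-1295 - 417}{610 - 1295 - 417}\right) = - 242930 \left(\left(3 - 2124733\right) + \frac{1}{-1102} \left(-1712\right)\right) = - 242930 \left(-2124730 - - \frac{856}{551}\right) = - 242930 \left(-2124730 + \frac{856}{551}\right) = \left(-242930\right) \left(- \frac{1170725374}{551}\right) = \frac{284404315105820}{551}$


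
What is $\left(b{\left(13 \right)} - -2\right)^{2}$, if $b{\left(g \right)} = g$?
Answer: $225$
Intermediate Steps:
$\left(b{\left(13 \right)} - -2\right)^{2} = \left(13 - -2\right)^{2} = \left(13 + \left(-29 + 31\right)\right)^{2} = \left(13 + 2\right)^{2} = 15^{2} = 225$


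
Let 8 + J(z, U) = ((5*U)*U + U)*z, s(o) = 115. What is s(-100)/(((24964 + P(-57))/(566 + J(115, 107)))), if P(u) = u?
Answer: 758544370/24907 ≈ 30455.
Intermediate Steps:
J(z, U) = -8 + z*(U + 5*U²) (J(z, U) = -8 + ((5*U)*U + U)*z = -8 + (5*U² + U)*z = -8 + (U + 5*U²)*z = -8 + z*(U + 5*U²))
s(-100)/(((24964 + P(-57))/(566 + J(115, 107)))) = 115/(((24964 - 57)/(566 + (-8 + 107*115 + 5*115*107²)))) = 115/((24907/(566 + (-8 + 12305 + 5*115*11449)))) = 115/((24907/(566 + (-8 + 12305 + 6583175)))) = 115/((24907/(566 + 6595472))) = 115/((24907/6596038)) = 115/((24907*(1/6596038))) = 115/(24907/6596038) = 115*(6596038/24907) = 758544370/24907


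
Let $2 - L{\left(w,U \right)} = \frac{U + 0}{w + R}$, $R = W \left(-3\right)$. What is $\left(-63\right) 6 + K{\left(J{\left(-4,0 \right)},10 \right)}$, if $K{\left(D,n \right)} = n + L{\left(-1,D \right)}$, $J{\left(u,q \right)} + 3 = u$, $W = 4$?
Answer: $- \frac{4765}{13} \approx -366.54$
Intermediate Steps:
$J{\left(u,q \right)} = -3 + u$
$R = -12$ ($R = 4 \left(-3\right) = -12$)
$L{\left(w,U \right)} = 2 - \frac{U}{-12 + w}$ ($L{\left(w,U \right)} = 2 - \frac{U + 0}{w - 12} = 2 - \frac{U}{-12 + w}$)
$K{\left(D,n \right)} = 2 + n + \frac{D}{13}$ ($K{\left(D,n \right)} = n + \frac{-24 - D + 2 \left(-1\right)}{-12 - 1} = n + \frac{-24 - D - 2}{-13} = n - \frac{-26 - D}{13} = n + \left(2 + \frac{D}{13}\right) = 2 + n + \frac{D}{13}$)
$\left(-63\right) 6 + K{\left(J{\left(-4,0 \right)},10 \right)} = \left(-63\right) 6 + \left(2 + 10 + \frac{-3 - 4}{13}\right) = -378 + \left(2 + 10 + \frac{1}{13} \left(-7\right)\right) = -378 + \left(2 + 10 - \frac{7}{13}\right) = -378 + \frac{149}{13} = - \frac{4765}{13}$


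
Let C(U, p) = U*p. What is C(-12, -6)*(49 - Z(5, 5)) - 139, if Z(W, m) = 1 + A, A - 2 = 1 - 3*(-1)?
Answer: 2885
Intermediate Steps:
A = 6 (A = 2 + (1 - 3*(-1)) = 2 + (1 + 3) = 2 + 4 = 6)
Z(W, m) = 7 (Z(W, m) = 1 + 6 = 7)
C(-12, -6)*(49 - Z(5, 5)) - 139 = (-12*(-6))*(49 - 1*7) - 139 = 72*(49 - 7) - 139 = 72*42 - 139 = 3024 - 139 = 2885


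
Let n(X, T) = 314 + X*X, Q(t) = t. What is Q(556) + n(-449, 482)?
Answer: 202471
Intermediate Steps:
n(X, T) = 314 + X²
Q(556) + n(-449, 482) = 556 + (314 + (-449)²) = 556 + (314 + 201601) = 556 + 201915 = 202471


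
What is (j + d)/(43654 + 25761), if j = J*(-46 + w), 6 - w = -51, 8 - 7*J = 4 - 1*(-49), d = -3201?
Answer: -22902/485905 ≈ -0.047133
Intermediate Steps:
J = -45/7 (J = 8/7 - (4 - 1*(-49))/7 = 8/7 - (4 + 49)/7 = 8/7 - ⅐*53 = 8/7 - 53/7 = -45/7 ≈ -6.4286)
w = 57 (w = 6 - 1*(-51) = 6 + 51 = 57)
j = -495/7 (j = -45*(-46 + 57)/7 = -45/7*11 = -495/7 ≈ -70.714)
(j + d)/(43654 + 25761) = (-495/7 - 3201)/(43654 + 25761) = -22902/7/69415 = -22902/7*1/69415 = -22902/485905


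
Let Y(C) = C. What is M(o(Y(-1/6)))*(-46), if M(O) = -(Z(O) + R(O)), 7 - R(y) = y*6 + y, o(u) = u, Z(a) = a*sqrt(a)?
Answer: 1127/3 - 23*I*sqrt(6)/18 ≈ 375.67 - 3.1299*I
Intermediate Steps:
Z(a) = a**(3/2)
R(y) = 7 - 7*y (R(y) = 7 - (y*6 + y) = 7 - (6*y + y) = 7 - 7*y)
M(O) = -7 - O**(3/2) + 7*O (M(O) = -(O**(3/2) + (7 - 7*O)) = -(7 + O**(3/2) - 7*O) = -7 - O**(3/2) + 7*O)
M(o(Y(-1/6)))*(-46) = (-7 - (-1/6)**(3/2) + 7*(-1/6))*(-46) = (-7 - (-1)*I*sqrt(6)/36 - 7/6)*(-46) = (-7 + I*sqrt(6)/36 - 7/6)*(-46) = (-49/6 + I*sqrt(6)/36)*(-46) = 1127/3 - 23*I*sqrt(6)/18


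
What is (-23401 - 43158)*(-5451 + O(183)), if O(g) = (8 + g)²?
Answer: -2065325770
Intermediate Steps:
(-23401 - 43158)*(-5451 + O(183)) = (-23401 - 43158)*(-5451 + (8 + 183)²) = -66559*(-5451 + 191²) = -66559*(-5451 + 36481) = -66559*31030 = -2065325770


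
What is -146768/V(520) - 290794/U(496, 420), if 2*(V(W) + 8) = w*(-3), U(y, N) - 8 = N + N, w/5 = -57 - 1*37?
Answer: -163571341/295528 ≈ -553.49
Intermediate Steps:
w = -470 (w = 5*(-57 - 1*37) = 5*(-57 - 37) = 5*(-94) = -470)
U(y, N) = 8 + 2*N (U(y, N) = 8 + (N + N) = 8 + 2*N)
V(W) = 697 (V(W) = -8 + (-470*(-3))/2 = -8 + (½)*1410 = -8 + 705 = 697)
-146768/V(520) - 290794/U(496, 420) = -146768/697 - 290794/(8 + 2*420) = -146768*1/697 - 290794/(8 + 840) = -146768/697 - 290794/848 = -146768/697 - 290794*1/848 = -146768/697 - 145397/424 = -163571341/295528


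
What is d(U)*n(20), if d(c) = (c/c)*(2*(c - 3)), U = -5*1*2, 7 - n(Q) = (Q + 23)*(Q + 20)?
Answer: 44538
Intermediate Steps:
n(Q) = 7 - (20 + Q)*(23 + Q) (n(Q) = 7 - (Q + 23)*(Q + 20) = 7 - (23 + Q)*(20 + Q) = 7 - (20 + Q)*(23 + Q))
U = -10 (U = -5*2 = -10)
d(c) = -6 + 2*c (d(c) = 1*(2*(-3 + c)) = 1*(-6 + 2*c) = -6 + 2*c)
d(U)*n(20) = (-6 + 2*(-10))*(-453 - 1*20**2 - 43*20) = (-6 - 20)*(-453 - 1*400 - 860) = -26*(-453 - 400 - 860) = -26*(-1713) = 44538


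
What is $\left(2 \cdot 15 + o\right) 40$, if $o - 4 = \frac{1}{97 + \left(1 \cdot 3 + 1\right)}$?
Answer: $\frac{137400}{101} \approx 1360.4$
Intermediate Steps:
$o = \frac{405}{101}$ ($o = 4 + \frac{1}{97 + \left(1 \cdot 3 + 1\right)} = 4 + \frac{1}{97 + \left(3 + 1\right)} = 4 + \frac{1}{97 + 4} = 4 + \frac{1}{101} = \frac{405}{101} \approx 4.0099$)
$\left(2 \cdot 15 + o\right) 40 = \left(2 \cdot 15 + \frac{405}{101}\right) 40 = \left(30 + \frac{405}{101}\right) 40 = \frac{3435}{101} \cdot 40 = \frac{137400}{101}$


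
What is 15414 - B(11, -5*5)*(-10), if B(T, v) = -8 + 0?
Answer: 15334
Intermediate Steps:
B(T, v) = -8
15414 - B(11, -5*5)*(-10) = 15414 - (-8)*(-10) = 15414 - 1*80 = 15414 - 80 = 15334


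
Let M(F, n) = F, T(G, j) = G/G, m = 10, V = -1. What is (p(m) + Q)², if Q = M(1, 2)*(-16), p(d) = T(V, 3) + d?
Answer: 25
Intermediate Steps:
T(G, j) = 1
p(d) = 1 + d
Q = -16 (Q = 1*(-16) = -16)
(p(m) + Q)² = ((1 + 10) - 16)² = (11 - 16)² = (-5)² = 25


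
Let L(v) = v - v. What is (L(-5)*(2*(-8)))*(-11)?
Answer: 0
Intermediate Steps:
L(v) = 0
(L(-5)*(2*(-8)))*(-11) = (0*(2*(-8)))*(-11) = (0*(-16))*(-11) = 0*(-11) = 0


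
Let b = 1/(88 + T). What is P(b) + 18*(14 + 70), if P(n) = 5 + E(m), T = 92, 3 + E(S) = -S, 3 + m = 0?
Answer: 1517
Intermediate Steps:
m = -3 (m = -3 + 0 = -3)
E(S) = -3 - S
b = 1/180 (b = 1/(88 + 92) = 1/180 ≈ 0.0055556)
P(n) = 5 (P(n) = 5 + (-3 - 1*(-3)) = 5 + (-3 + 3) = 5 + 0 = 5)
P(b) + 18*(14 + 70) = 5 + 18*(14 + 70) = 5 + 18*84 = 5 + 1512 = 1517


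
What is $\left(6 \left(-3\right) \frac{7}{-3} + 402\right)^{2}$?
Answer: $197136$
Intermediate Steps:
$\left(6 \left(-3\right) \frac{7}{-3} + 402\right)^{2} = \left(- 18 \cdot 7 \left(- \frac{1}{3}\right) + 402\right)^{2} = \left(\left(-18\right) \left(- \frac{7}{3}\right) + 402\right)^{2} = \left(42 + 402\right)^{2} = 444^{2} = 197136$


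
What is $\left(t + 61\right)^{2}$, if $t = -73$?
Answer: $144$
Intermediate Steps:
$\left(t + 61\right)^{2} = \left(-73 + 61\right)^{2} = \left(-12\right)^{2} = 144$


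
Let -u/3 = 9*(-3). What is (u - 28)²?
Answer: 2809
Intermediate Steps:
u = 81 (u = -27*(-3) = -3*(-27) = 81)
(u - 28)² = (81 - 28)² = 53² = 2809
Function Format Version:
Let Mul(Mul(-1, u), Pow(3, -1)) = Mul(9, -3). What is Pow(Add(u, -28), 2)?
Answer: 2809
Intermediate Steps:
u = 81 (u = Mul(-3, Mul(9, -3)) = Mul(-3, -27) = 81)
Pow(Add(u, -28), 2) = Pow(Add(81, -28), 2) = Pow(53, 2) = 2809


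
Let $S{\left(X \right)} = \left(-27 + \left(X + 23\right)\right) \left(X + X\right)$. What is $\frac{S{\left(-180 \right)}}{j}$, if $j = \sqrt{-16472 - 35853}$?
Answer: $- \frac{576 i \sqrt{2093}}{91} \approx - 289.58 i$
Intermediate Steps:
$S{\left(X \right)} = 2 X \left(-4 + X\right)$ ($S{\left(X \right)} = \left(-27 + \left(23 + X\right)\right) 2 X = \left(-4 + X\right) 2 X = 2 X \left(-4 + X\right)$)
$j = 5 i \sqrt{2093}$ ($j = \sqrt{-52325} = 5 i \sqrt{2093} \approx 228.75 i$)
$\frac{S{\left(-180 \right)}}{j} = \frac{2 \left(-180\right) \left(-4 - 180\right)}{5 i \sqrt{2093}} = 2 \left(-180\right) \left(-184\right) \left(- \frac{i \sqrt{2093}}{10465}\right) = 66240 \left(- \frac{i \sqrt{2093}}{10465}\right) = - \frac{576 i \sqrt{2093}}{91}$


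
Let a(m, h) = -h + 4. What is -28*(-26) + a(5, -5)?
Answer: 737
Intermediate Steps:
a(m, h) = 4 - h
-28*(-26) + a(5, -5) = -28*(-26) + (4 - 1*(-5)) = 728 + (4 + 5) = 728 + 9 = 737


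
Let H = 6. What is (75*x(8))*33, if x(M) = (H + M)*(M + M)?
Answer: 554400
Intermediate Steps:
x(M) = 2*M*(6 + M) (x(M) = (6 + M)*(M + M) = (6 + M)*(2*M) = 2*M*(6 + M))
(75*x(8))*33 = (75*(2*8*(6 + 8)))*33 = (75*(2*8*14))*33 = (75*224)*33 = 16800*33 = 554400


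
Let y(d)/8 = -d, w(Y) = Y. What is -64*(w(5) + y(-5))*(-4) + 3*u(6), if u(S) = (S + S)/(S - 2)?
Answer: 11529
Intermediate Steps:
u(S) = 2*S/(-2 + S) (u(S) = (2*S)/(-2 + S) = 2*S/(-2 + S))
y(d) = -8*d (y(d) = 8*(-d) = -8*d)
-64*(w(5) + y(-5))*(-4) + 3*u(6) = -64*(5 - 8*(-5))*(-4) + 3*(2*6/(-2 + 6)) = -64*(5 + 40)*(-4) + 3*(2*6/4) = -2880*(-4) + 3*(2*6*(¼)) = -64*(-180) + 3*3 = 11520 + 9 = 11529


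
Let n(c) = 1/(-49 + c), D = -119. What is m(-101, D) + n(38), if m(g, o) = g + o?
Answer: -2421/11 ≈ -220.09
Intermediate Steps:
m(-101, D) + n(38) = (-101 - 119) + 1/(-49 + 38) = -220 + 1/(-11) = -220 - 1/11 = -2421/11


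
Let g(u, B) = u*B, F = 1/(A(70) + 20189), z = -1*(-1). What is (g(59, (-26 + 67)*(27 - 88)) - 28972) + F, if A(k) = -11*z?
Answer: -3562042517/20178 ≈ -1.7653e+5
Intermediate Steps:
z = 1
A(k) = -11 (A(k) = -11*1 = -11)
F = 1/20178 (F = 1/(-11 + 20189) = 1/20178 ≈ 4.9559e-5)
g(u, B) = B*u
(g(59, (-26 + 67)*(27 - 88)) - 28972) + F = (((-26 + 67)*(27 - 88))*59 - 28972) + 1/20178 = ((41*(-61))*59 - 28972) + 1/20178 = (-2501*59 - 28972) + 1/20178 = (-147559 - 28972) + 1/20178 = -176531 + 1/20178 = -3562042517/20178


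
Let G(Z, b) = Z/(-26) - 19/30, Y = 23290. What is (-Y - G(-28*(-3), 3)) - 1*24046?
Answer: -18459533/390 ≈ -47332.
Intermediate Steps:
G(Z, b) = -19/30 - Z/26 (G(Z, b) = Z*(-1/26) - 19*1/30 = -Z/26 - 19/30 = -19/30 - Z/26)
(-Y - G(-28*(-3), 3)) - 1*24046 = (-1*23290 - (-19/30 - (-14)*(-3)/13)) - 1*24046 = (-23290 - (-19/30 - 1/26*84)) - 24046 = (-23290 - (-19/30 - 42/13)) - 24046 = (-23290 - 1*(-1507/390)) - 24046 = (-23290 + 1507/390) - 24046 = -9081593/390 - 24046 = -18459533/390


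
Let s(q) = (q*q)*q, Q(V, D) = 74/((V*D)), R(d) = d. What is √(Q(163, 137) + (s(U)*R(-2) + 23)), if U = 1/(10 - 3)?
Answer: √27535236267343/1094219 ≈ 4.7956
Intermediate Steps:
Q(V, D) = 74/(D*V) (Q(V, D) = 74/((D*V)) = 74*(1/(D*V)) = 74/(D*V))
U = ⅐ (U = 1/7 = ⅐ ≈ 0.14286)
s(q) = q³ (s(q) = q²*q = q³)
√(Q(163, 137) + (s(U)*R(-2) + 23)) = √(74/(137*163) + ((⅐)³*(-2) + 23)) = √(74*(1/137)*(1/163) + ((1/343)*(-2) + 23)) = √(74/22331 + (-2/343 + 23)) = √(74/22331 + 7887/343) = √(176149979/7659533) = √27535236267343/1094219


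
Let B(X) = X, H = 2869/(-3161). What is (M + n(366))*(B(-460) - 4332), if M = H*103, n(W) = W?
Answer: -4127919848/3161 ≈ -1.3059e+6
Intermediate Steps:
H = -2869/3161 (H = 2869*(-1/3161) = -2869/3161 ≈ -0.90762)
M = -295507/3161 (M = -2869/3161*103 = -295507/3161 ≈ -93.485)
(M + n(366))*(B(-460) - 4332) = (-295507/3161 + 366)*(-460 - 4332) = (861419/3161)*(-4792) = -4127919848/3161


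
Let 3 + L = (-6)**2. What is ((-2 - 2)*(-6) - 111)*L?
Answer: -2871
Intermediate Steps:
L = 33 (L = -3 + (-6)**2 = -3 + 36 = 33)
((-2 - 2)*(-6) - 111)*L = ((-2 - 2)*(-6) - 111)*33 = (-4*(-6) - 111)*33 = (24 - 111)*33 = -87*33 = -2871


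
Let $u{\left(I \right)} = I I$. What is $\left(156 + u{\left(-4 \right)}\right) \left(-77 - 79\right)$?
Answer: $-26832$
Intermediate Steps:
$u{\left(I \right)} = I^{2}$
$\left(156 + u{\left(-4 \right)}\right) \left(-77 - 79\right) = \left(156 + \left(-4\right)^{2}\right) \left(-77 - 79\right) = \left(156 + 16\right) \left(-156\right) = 172 \left(-156\right) = -26832$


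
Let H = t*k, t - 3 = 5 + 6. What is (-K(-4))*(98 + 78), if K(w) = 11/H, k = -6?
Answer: 484/21 ≈ 23.048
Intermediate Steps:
t = 14 (t = 3 + (5 + 6) = 3 + 11 = 14)
H = -84 (H = 14*(-6) = -84)
K(w) = -11/84 (K(w) = 11/(-84) = 11*(-1/84) = -11/84)
(-K(-4))*(98 + 78) = (-1*(-11/84))*(98 + 78) = (11/84)*176 = 484/21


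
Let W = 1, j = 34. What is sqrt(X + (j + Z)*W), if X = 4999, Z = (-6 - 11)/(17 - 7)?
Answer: sqrt(503130)/10 ≈ 70.932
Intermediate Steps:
Z = -17/10 ≈ -1.7000
sqrt(X + (j + Z)*W) = sqrt(4999 + (34 - 17/10)*1) = sqrt(4999 + (323/10)*1) = sqrt(4999 + 323/10) = sqrt(50313/10) = sqrt(503130)/10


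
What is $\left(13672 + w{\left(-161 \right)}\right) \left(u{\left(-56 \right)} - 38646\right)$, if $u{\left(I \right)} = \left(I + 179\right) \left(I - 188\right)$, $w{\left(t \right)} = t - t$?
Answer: $-938692176$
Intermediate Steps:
$w{\left(t \right)} = 0$
$u{\left(I \right)} = \left(-188 + I\right) \left(179 + I\right)$ ($u{\left(I \right)} = \left(179 + I\right) \left(-188 + I\right) = \left(-188 + I\right) \left(179 + I\right)$)
$\left(13672 + w{\left(-161 \right)}\right) \left(u{\left(-56 \right)} - 38646\right) = \left(13672 + 0\right) \left(\left(-33652 + \left(-56\right)^{2} - -504\right) - 38646\right) = 13672 \left(\left(-33652 + 3136 + 504\right) - 38646\right) = 13672 \left(-30012 - 38646\right) = 13672 \left(-68658\right) = -938692176$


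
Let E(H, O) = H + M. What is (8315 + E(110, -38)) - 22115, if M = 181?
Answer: -13509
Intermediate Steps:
E(H, O) = 181 + H (E(H, O) = H + 181 = 181 + H)
(8315 + E(110, -38)) - 22115 = (8315 + (181 + 110)) - 22115 = (8315 + 291) - 22115 = 8606 - 22115 = -13509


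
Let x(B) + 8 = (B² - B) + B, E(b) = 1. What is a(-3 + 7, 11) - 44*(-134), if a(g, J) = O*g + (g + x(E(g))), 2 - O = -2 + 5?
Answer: 5889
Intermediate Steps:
x(B) = -8 + B² (x(B) = -8 + ((B² - B) + B) = -8 + B²)
O = -1 (O = 2 - (-2 + 5) = 2 - 1*3 = 2 - 3 = -1)
a(g, J) = -7 (a(g, J) = -g + (g + (-8 + 1²)) = -g + (g + (-8 + 1)) = -g + (g - 7) = -g + (-7 + g) = -7)
a(-3 + 7, 11) - 44*(-134) = -7 - 44*(-134) = -7 + 5896 = 5889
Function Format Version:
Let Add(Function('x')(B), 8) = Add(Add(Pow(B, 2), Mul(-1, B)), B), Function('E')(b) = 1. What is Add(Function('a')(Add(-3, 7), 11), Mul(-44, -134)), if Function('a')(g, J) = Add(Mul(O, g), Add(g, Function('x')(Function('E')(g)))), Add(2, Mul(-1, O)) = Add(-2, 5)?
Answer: 5889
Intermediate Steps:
Function('x')(B) = Add(-8, Pow(B, 2)) (Function('x')(B) = Add(-8, Add(Add(Pow(B, 2), Mul(-1, B)), B)) = Add(-8, Pow(B, 2)))
O = -1 (O = Add(2, Mul(-1, Add(-2, 5))) = Add(2, Mul(-1, 3)) = Add(2, -3) = -1)
Function('a')(g, J) = -7 (Function('a')(g, J) = Add(Mul(-1, g), Add(g, Add(-8, Pow(1, 2)))) = Add(Mul(-1, g), Add(g, Add(-8, 1))) = Add(Mul(-1, g), Add(g, -7)) = Add(Mul(-1, g), Add(-7, g)) = -7)
Add(Function('a')(Add(-3, 7), 11), Mul(-44, -134)) = Add(-7, Mul(-44, -134)) = Add(-7, 5896) = 5889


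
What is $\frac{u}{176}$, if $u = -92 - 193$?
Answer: $- \frac{285}{176} \approx -1.6193$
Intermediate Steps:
$u = -285$ ($u = -92 - 193 = -285$)
$\frac{u}{176} = - \frac{285}{176}$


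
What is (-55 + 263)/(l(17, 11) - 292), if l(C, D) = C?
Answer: -208/275 ≈ -0.75636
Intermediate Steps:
(-55 + 263)/(l(17, 11) - 292) = (-55 + 263)/(17 - 292) = 208/(-275) = 208*(-1/275) = -208/275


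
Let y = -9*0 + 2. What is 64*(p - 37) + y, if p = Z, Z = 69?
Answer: 2050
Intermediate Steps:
p = 69
y = 2 (y = -3*0 + 2 = 0 + 2 = 2)
64*(p - 37) + y = 64*(69 - 37) + 2 = 64*32 + 2 = 2048 + 2 = 2050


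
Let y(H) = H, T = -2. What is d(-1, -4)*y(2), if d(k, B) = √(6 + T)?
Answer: 4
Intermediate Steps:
d(k, B) = 2 (d(k, B) = √(6 - 2) = √4 = 2)
d(-1, -4)*y(2) = 2*2 = 4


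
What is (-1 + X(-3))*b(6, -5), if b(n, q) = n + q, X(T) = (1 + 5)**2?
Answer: 35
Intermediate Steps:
X(T) = 36 (X(T) = 6**2 = 36)
(-1 + X(-3))*b(6, -5) = (-1 + 36)*(6 - 5) = 35*1 = 35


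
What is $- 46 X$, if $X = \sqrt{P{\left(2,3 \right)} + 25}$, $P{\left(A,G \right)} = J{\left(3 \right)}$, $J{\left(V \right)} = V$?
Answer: $- 92 \sqrt{7} \approx -243.41$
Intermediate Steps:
$P{\left(A,G \right)} = 3$
$X = 2 \sqrt{7}$ ($X = \sqrt{3 + 25} = \sqrt{28} = 2 \sqrt{7} \approx 5.2915$)
$- 46 X = - 46 \cdot 2 \sqrt{7} = - 92 \sqrt{7}$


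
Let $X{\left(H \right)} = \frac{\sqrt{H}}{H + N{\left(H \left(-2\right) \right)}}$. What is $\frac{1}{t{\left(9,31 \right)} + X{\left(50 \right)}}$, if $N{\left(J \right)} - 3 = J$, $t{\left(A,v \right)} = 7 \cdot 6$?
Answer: $\frac{46389}{1948313} + \frac{235 \sqrt{2}}{3896626} \approx 0.023895$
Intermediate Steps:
$t{\left(A,v \right)} = 42$
$N{\left(J \right)} = 3 + J$
$X{\left(H \right)} = \frac{\sqrt{H}}{3 - H}$ ($X{\left(H \right)} = \frac{\sqrt{H}}{H + \left(3 + H \left(-2\right)\right)} = \frac{\sqrt{H}}{H - \left(-3 + 2 H\right)} = \frac{\sqrt{H}}{3 - H}$)
$\frac{1}{t{\left(9,31 \right)} + X{\left(50 \right)}} = \frac{1}{42 + \frac{\sqrt{50}}{3 - 50}} = \frac{1}{42 + \frac{5 \sqrt{2}}{3 - 50}} = \frac{1}{42 + \frac{5 \sqrt{2}}{-47}} = \frac{1}{42 + 5 \sqrt{2} \left(- \frac{1}{47}\right)} = \frac{1}{42 - \frac{5 \sqrt{2}}{47}}$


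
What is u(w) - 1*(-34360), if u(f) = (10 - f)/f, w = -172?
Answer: 2954869/86 ≈ 34359.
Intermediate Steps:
u(f) = (10 - f)/f
u(w) - 1*(-34360) = (10 - 1*(-172))/(-172) - 1*(-34360) = -(10 + 172)/172 + 34360 = -1/172*182 + 34360 = -91/86 + 34360 = 2954869/86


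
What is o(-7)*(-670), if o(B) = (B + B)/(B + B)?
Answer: -670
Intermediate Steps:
o(B) = 1 (o(B) = (2*B)/((2*B)) = (2*B)*(1/(2*B)) = 1)
o(-7)*(-670) = 1*(-670) = -670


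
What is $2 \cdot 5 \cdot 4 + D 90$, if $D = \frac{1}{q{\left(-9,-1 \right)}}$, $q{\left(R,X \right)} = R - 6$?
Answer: $34$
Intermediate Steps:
$q{\left(R,X \right)} = -6 + R$
$D = - \frac{1}{15}$ ($D = \frac{1}{-6 - 9} = \frac{1}{-15} = - \frac{1}{15} \approx -0.066667$)
$2 \cdot 5 \cdot 4 + D 90 = 2 \cdot 5 \cdot 4 - 6 = 10 \cdot 4 - 6 = 40 - 6 = 34$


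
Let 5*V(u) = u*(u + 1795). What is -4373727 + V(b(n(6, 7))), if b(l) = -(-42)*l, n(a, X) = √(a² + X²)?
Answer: -4343739 + 15078*√85 ≈ -4.2047e+6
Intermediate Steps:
n(a, X) = √(X² + a²)
b(l) = 42*l
V(u) = u*(1795 + u)/5 (V(u) = (u*(u + 1795))/5 = (u*(1795 + u))/5 = u*(1795 + u)/5)
-4373727 + V(b(n(6, 7))) = -4373727 + (42*√(7² + 6²))*(1795 + 42*√(7² + 6²))/5 = -4373727 + (42*√(49 + 36))*(1795 + 42*√(49 + 36))/5 = -4373727 + (42*√85)*(1795 + 42*√85)/5 = -4373727 + 42*√85*(1795 + 42*√85)/5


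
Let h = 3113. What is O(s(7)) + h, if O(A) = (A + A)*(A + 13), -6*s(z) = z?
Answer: 55537/18 ≈ 3085.4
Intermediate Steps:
s(z) = -z/6
O(A) = 2*A*(13 + A) (O(A) = (2*A)*(13 + A) = 2*A*(13 + A))
O(s(7)) + h = 2*(-⅙*7)*(13 - ⅙*7) + 3113 = 2*(-7/6)*(13 - 7/6) + 3113 = 2*(-7/6)*(71/6) + 3113 = -497/18 + 3113 = 55537/18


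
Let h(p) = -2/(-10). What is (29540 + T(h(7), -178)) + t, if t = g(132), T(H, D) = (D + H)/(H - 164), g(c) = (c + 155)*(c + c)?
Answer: 12321163/117 ≈ 1.0531e+5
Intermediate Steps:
h(p) = ⅕ (h(p) = -2*(-⅒) = ⅕)
g(c) = 2*c*(155 + c) (g(c) = (155 + c)*(2*c) = 2*c*(155 + c))
T(H, D) = (D + H)/(-164 + H)
t = 75768 (t = 2*132*(155 + 132) = 2*132*287 = 75768)
(29540 + T(h(7), -178)) + t = (29540 + (-178 + ⅕)/(-164 + ⅕)) + 75768 = (29540 - 889/5/(-819/5)) + 75768 = (29540 - 5/819*(-889/5)) + 75768 = (29540 + 127/117) + 75768 = 3456307/117 + 75768 = 12321163/117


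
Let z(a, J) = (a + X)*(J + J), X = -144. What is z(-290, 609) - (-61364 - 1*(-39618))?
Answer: -506866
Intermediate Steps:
z(a, J) = 2*J*(-144 + a) (z(a, J) = (a - 144)*(J + J) = (-144 + a)*(2*J) = 2*J*(-144 + a))
z(-290, 609) - (-61364 - 1*(-39618)) = 2*609*(-144 - 290) - (-61364 - 1*(-39618)) = 2*609*(-434) - (-61364 + 39618) = -528612 - 1*(-21746) = -528612 + 21746 = -506866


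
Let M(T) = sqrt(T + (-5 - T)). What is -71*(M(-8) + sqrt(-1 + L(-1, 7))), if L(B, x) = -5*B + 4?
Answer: -142*sqrt(2) - 71*I*sqrt(5) ≈ -200.82 - 158.76*I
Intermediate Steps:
M(T) = I*sqrt(5) (M(T) = sqrt(-5) = I*sqrt(5))
L(B, x) = 4 - 5*B
-71*(M(-8) + sqrt(-1 + L(-1, 7))) = -71*(I*sqrt(5) + sqrt(-1 + (4 - 5*(-1)))) = -71*(I*sqrt(5) + sqrt(-1 + (4 + 5))) = -71*(I*sqrt(5) + sqrt(-1 + 9)) = -71*(I*sqrt(5) + sqrt(8)) = -71*(I*sqrt(5) + 2*sqrt(2)) = -71*(2*sqrt(2) + I*sqrt(5)) = -142*sqrt(2) - 71*I*sqrt(5)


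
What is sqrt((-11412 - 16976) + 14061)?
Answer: I*sqrt(14327) ≈ 119.7*I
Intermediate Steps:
sqrt((-11412 - 16976) + 14061) = sqrt(-28388 + 14061) = sqrt(-14327) = I*sqrt(14327)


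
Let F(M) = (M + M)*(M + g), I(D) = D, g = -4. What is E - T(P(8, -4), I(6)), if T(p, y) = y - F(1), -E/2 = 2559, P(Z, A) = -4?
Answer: -5130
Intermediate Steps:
E = -5118 (E = -2*2559 = -5118)
F(M) = 2*M*(-4 + M) (F(M) = (M + M)*(M - 4) = (2*M)*(-4 + M) = 2*M*(-4 + M))
T(p, y) = 6 + y (T(p, y) = y - 2*(-4 + 1) = y - 2*(-3) = y - 1*(-6) = y + 6 = 6 + y)
E - T(P(8, -4), I(6)) = -5118 - (6 + 6) = -5118 - 1*12 = -5118 - 12 = -5130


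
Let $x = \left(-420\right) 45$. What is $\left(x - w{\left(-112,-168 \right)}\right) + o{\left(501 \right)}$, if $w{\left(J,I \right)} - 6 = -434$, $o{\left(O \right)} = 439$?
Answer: $-18033$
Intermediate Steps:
$x = -18900$
$w{\left(J,I \right)} = -428$ ($w{\left(J,I \right)} = 6 - 434 = -428$)
$\left(x - w{\left(-112,-168 \right)}\right) + o{\left(501 \right)} = \left(-18900 - -428\right) + 439 = \left(-18900 + 428\right) + 439 = -18472 + 439 = -18033$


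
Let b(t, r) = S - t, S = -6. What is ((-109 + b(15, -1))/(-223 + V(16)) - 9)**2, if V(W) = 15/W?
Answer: 893830609/12623809 ≈ 70.805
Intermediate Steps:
b(t, r) = -6 - t
((-109 + b(15, -1))/(-223 + V(16)) - 9)**2 = ((-109 + (-6 - 1*15))/(-223 + 15/16) - 9)**2 = ((-109 + (-6 - 15))/(-223 + 15*(1/16)) - 9)**2 = ((-109 - 21)/(-223 + 15/16) - 9)**2 = (-130/(-3553/16) - 9)**2 = (-130*(-16/3553) - 9)**2 = (2080/3553 - 9)**2 = (-29897/3553)**2 = 893830609/12623809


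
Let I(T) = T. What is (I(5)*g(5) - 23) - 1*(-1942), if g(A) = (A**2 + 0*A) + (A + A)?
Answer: 2094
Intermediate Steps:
g(A) = A**2 + 2*A (g(A) = (A**2 + 0) + 2*A = A**2 + 2*A)
(I(5)*g(5) - 23) - 1*(-1942) = (5*(5*(2 + 5)) - 23) - 1*(-1942) = (5*(5*7) - 23) + 1942 = (5*35 - 23) + 1942 = (175 - 23) + 1942 = 152 + 1942 = 2094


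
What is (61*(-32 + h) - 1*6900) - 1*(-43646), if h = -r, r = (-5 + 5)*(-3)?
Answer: 34794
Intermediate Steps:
r = 0 (r = 0*(-3) = 0)
h = 0 (h = -1*0 = 0)
(61*(-32 + h) - 1*6900) - 1*(-43646) = (61*(-32 + 0) - 1*6900) - 1*(-43646) = (61*(-32) - 6900) + 43646 = (-1952 - 6900) + 43646 = -8852 + 43646 = 34794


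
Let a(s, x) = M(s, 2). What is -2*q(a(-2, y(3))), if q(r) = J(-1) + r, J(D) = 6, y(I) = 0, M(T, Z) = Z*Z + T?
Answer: -16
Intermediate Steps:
M(T, Z) = T + Z² (M(T, Z) = Z² + T = T + Z²)
a(s, x) = 4 + s (a(s, x) = s + 2² = s + 4 = 4 + s)
q(r) = 6 + r
-2*q(a(-2, y(3))) = -2*(6 + (4 - 2)) = -2*(6 + 2) = -2*8 = -16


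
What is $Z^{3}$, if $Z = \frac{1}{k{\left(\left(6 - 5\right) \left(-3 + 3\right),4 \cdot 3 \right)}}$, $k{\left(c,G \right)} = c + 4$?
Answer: $\frac{1}{64} \approx 0.015625$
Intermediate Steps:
$k{\left(c,G \right)} = 4 + c$
$Z = \frac{1}{4}$ ($Z = \frac{1}{4 + \left(6 - 5\right) \left(-3 + 3\right)} = \frac{1}{4 + 1 \cdot 0} = \frac{1}{4 + 0} = \frac{1}{4} \approx 0.25$)
$Z^{3} = \left(\frac{1}{4}\right)^{3} = \frac{1}{64}$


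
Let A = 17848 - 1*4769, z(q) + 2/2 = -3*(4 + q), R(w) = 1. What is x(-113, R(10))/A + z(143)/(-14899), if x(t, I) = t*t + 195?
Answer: 198931554/194864021 ≈ 1.0209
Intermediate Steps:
z(q) = -13 - 3*q (z(q) = -1 - 3*(4 + q) = -1 + (-12 - 3*q) = -13 - 3*q)
x(t, I) = 195 + t² (x(t, I) = t² + 195 = 195 + t²)
A = 13079 (A = 17848 - 4769 = 13079)
x(-113, R(10))/A + z(143)/(-14899) = (195 + (-113)²)/13079 + (-13 - 3*143)/(-14899) = (195 + 12769)*(1/13079) + (-13 - 429)*(-1/14899) = 12964*(1/13079) - 442*(-1/14899) = 12964/13079 + 442/14899 = 198931554/194864021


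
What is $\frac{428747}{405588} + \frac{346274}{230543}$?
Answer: $\frac{239289198733}{93505474284} \approx 2.5591$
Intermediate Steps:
$\frac{428747}{405588} + \frac{346274}{230543} = \frac{239289198733}{93505474284}$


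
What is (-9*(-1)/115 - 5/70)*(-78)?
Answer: -429/805 ≈ -0.53292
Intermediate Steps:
(-9*(-1)/115 - 5/70)*(-78) = (9*(1/115) - 5*1/70)*(-78) = (9/115 - 1/14)*(-78) = (11/1610)*(-78) = -429/805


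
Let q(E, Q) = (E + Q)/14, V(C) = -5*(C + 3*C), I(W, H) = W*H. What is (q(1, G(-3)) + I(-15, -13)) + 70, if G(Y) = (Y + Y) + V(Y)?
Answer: 3765/14 ≈ 268.93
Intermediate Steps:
I(W, H) = H*W
V(C) = -20*C
G(Y) = -18*Y (G(Y) = (Y + Y) - 20*Y = 2*Y - 20*Y = -18*Y)
q(E, Q) = E/14 + Q/14 (q(E, Q) = (E + Q)*(1/14) = E/14 + Q/14)
(q(1, G(-3)) + I(-15, -13)) + 70 = (((1/14)*1 + (-18*(-3))/14) - 13*(-15)) + 70 = ((1/14 + (1/14)*54) + 195) + 70 = ((1/14 + 27/7) + 195) + 70 = (55/14 + 195) + 70 = 2785/14 + 70 = 3765/14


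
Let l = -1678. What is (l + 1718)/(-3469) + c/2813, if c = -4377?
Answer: -15296333/9758297 ≈ -1.5675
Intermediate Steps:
(l + 1718)/(-3469) + c/2813 = (-1678 + 1718)/(-3469) - 4377/2813 = 40*(-1/3469) - 4377*1/2813 = -40/3469 - 4377/2813 = -15296333/9758297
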